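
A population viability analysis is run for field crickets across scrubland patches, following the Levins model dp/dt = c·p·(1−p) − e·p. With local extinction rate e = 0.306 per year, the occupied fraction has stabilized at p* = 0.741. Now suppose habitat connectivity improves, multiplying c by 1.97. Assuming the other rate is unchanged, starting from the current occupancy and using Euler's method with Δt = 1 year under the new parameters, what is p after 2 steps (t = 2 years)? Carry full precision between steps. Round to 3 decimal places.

Balance c(1−p*) = e gives c = e/(1 − 0.74100) = 0.306/0.25900 = 1.18147.
Starting from p₀ = 0.74100; update p ← p + (dp/dt)·Δt with the new parameters.
p: 0.74100 → 0.96094  (Δp = +0.21994)
p: 0.96094 → 0.75425  (Δp = -0.20670)

0.754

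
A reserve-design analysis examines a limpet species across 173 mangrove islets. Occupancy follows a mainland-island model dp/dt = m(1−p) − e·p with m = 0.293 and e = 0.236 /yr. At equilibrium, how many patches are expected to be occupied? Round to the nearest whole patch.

96

p* = m/(m+e) = 0.293/0.5290 = 0.5539.
Expected occupied patches = N × p* = 173 × 0.5539 = 95.82 ≈ 96.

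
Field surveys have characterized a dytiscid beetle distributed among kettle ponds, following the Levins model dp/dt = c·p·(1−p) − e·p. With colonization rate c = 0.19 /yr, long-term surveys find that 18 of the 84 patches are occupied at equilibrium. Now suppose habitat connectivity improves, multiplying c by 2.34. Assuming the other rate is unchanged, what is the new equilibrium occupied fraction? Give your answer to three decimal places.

Observed p* = 18/84 = 0.21429.
Balance c(1−p*) = e gives e = 0.19×(1 − 0.21429) = 0.14928.
New p* = 1 − e/c = 1 − 0.14928/0.44460 = 0.66424.

0.664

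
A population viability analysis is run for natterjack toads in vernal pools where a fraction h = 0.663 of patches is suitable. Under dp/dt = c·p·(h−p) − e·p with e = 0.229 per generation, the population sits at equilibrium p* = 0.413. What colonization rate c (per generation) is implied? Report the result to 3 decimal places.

0.916

At equilibrium c(h−p*) = e, so c = e/(h−p*).
c = 0.229/(0.663 − 0.413) = 0.229/0.2500 = 0.9160.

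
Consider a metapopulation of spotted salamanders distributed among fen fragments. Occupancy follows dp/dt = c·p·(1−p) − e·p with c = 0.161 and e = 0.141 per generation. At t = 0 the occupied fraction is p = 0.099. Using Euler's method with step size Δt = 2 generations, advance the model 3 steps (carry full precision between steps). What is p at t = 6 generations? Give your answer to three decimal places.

0.101

Update rule: p ← p + [c·p·(1−p) − e·p]·Δt with Δt = 2.
step 1: Δp = +0.00080, p = 0.09980
step 2: Δp = +0.00078, p = 0.10059
step 3: Δp = +0.00077, p = 0.10135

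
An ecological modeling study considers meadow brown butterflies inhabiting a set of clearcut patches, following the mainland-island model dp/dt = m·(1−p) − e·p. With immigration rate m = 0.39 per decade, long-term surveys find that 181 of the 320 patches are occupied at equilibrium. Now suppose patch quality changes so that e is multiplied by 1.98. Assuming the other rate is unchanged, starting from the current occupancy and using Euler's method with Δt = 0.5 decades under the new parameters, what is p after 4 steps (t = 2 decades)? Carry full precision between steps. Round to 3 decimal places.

Observed p* = 181/320 = 0.56563.
Balance m(1−p*) = e·p* gives e = m(1−p*)/p* = 0.39×0.43437/0.56563 = 0.29950.
Starting from p₀ = 0.56563; update p ← p + (dp/dt)·Δt with the new parameters.
t = 0.5: p = 0.56563 + (-0.08301) = 0.48262
t = 1: p = 0.48262 + (-0.04221) = 0.44041
t = 1.5: p = 0.44041 + (-0.02146) = 0.41894
t = 2: p = 0.41894 + (-0.01091) = 0.40803

0.408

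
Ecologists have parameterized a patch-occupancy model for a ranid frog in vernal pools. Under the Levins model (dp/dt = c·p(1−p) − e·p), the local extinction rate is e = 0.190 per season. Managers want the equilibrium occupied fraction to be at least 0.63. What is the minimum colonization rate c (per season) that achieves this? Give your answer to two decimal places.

0.51

p* = 1 − e/c ≥ 0.63 requires e/c ≤ 0.3700, i.e. c ≥ e/0.3700.
c_min = 0.190/0.3700 = 0.5135.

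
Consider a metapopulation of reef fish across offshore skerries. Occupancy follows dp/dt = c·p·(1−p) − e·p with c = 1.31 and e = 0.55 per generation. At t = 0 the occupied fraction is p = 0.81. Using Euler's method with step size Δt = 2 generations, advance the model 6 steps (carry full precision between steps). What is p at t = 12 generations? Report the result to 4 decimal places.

0.5777

Update rule: p ← p + [c·p·(1−p) − e·p]·Δt with Δt = 2.
step 1: Δp = -0.48778, p = 0.32222
step 2: Δp = +0.21775, p = 0.53997
step 3: Δp = +0.05685, p = 0.59682
step 4: Δp = -0.02606, p = 0.57076
step 5: Δp = +0.01405, p = 0.58481
step 6: Δp = -0.00713, p = 0.57768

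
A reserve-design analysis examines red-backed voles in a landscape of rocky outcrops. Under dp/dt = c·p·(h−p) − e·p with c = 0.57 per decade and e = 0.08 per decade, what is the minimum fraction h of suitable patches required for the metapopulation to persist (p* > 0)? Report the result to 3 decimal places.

0.140

p* = h − e/c is positive only when h > e/c.
h_min = e/c = 0.08/0.57 = 0.1404.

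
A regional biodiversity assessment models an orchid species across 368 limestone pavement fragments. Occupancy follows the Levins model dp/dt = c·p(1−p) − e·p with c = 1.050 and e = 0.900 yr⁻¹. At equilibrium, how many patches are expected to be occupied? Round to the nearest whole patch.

53

p* = 1 − e/c = 1 − 0.900/1.050 = 0.1429.
Expected occupied patches = N × p* = 368 × 0.1429 = 52.57 ≈ 53.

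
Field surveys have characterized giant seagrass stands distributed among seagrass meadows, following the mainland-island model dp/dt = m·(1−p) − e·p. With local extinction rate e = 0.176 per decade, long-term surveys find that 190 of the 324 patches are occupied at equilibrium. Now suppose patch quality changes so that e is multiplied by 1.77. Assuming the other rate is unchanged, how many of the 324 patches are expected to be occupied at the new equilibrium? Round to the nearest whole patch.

144

Observed p* = 190/324 = 0.58642.
Balance m(1−p*) = e·p* gives m = e·p*/(1−p*) = 0.176×0.58642/0.41358 = 0.24955.
New p* = m/(m+e) = 0.24955/(0.24955+0.31152) = 0.44478.
Expected occupied = 324 × 0.44478 = 144.11 ≈ 144.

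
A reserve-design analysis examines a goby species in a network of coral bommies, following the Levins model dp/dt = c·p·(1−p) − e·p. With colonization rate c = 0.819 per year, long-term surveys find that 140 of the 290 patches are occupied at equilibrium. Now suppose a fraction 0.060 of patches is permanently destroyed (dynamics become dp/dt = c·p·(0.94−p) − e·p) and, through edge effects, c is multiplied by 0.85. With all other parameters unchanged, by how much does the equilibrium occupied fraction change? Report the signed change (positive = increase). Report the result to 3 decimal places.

-0.151

Observed p* = 140/290 = 0.48276.
Balance c(1−p*) = e gives e = 0.819×(1 − 0.48276) = 0.42362.
New p* = 0.94 − e/c = 0.94 − 0.42362/0.69615 = 0.33148.
Δp* = 0.33148 − 0.48276 = -0.15128.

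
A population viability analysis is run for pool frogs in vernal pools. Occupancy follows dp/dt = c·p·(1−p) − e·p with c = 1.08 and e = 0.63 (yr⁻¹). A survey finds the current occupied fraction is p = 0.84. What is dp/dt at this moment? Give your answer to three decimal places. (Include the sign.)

Colonization term: c·p·(1−p) = 1.08×0.84×0.1600 = 0.14515.
Extinction term: e·p = 0.52920.
dp/dt = 0.14515 − 0.52920 = -0.38405.

-0.384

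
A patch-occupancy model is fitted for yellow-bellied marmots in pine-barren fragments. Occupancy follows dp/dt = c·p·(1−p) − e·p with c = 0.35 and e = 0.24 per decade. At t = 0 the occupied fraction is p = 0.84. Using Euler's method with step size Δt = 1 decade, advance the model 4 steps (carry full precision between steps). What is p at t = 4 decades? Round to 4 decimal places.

0.4955

Update rule: p ← p + [c·p·(1−p) − e·p]·Δt with Δt = 1.
t = 1: p = 0.84000 + (-0.15456) = 0.68544
t = 2: p = 0.68544 + (-0.08904) = 0.59640
t = 3: p = 0.59640 + (-0.05889) = 0.53751
t = 4: p = 0.53751 + (-0.04199) = 0.49552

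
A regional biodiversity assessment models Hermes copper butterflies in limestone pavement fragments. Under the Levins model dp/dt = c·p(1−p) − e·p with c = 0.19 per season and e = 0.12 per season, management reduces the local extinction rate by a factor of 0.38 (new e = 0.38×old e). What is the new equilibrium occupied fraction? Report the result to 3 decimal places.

Before: p* = 1 − 0.12/0.19 = 0.3684.
After the change, c = 0.19, e = 0.0456, so p* = 1 − 0.0456/0.19 = 0.7600.

0.760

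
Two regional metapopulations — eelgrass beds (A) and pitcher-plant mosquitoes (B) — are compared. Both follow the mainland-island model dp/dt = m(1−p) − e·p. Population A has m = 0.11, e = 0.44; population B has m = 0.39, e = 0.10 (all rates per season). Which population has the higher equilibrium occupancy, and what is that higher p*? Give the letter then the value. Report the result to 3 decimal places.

A: p*_A = m/(m+e) = 0.11/0.5500 = 0.2000.
B: p*_B = 0.39/0.4900 = 0.7959.
B is higher at 0.7959.

B, 0.796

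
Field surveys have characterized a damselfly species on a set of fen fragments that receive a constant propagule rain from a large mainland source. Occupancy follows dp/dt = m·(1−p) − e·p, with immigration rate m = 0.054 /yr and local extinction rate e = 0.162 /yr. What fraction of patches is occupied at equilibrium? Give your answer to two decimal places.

0.25

At equilibrium the propagule rain into empty patches balances local extinction: m(1−p*) = e·p*.
p* = m/(m+e) = 0.054/(0.054+0.162) = 0.054/0.2160 = 0.2500.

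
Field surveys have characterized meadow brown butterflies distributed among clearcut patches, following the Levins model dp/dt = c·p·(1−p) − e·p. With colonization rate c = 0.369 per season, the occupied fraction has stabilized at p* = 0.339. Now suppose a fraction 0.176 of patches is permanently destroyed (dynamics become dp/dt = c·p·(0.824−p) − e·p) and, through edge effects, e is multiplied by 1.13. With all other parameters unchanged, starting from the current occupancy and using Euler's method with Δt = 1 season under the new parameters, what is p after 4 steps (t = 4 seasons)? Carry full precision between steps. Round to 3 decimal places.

Balance c(1−p*) = e gives e = 0.369×(1 − 0.33900) = 0.24391.
Starting from p₀ = 0.33900; update p ← p + (dp/dt)·Δt with the new parameters.
  1  |  dp/dt·Δt = -0.032765  |  p_1 = 0.306235
  2  |  dp/dt·Δt = -0.025896  |  p_2 = 0.280339
  3  |  dp/dt·Δt = -0.021027  |  p_3 = 0.259312
  4  |  dp/dt·Δt = -0.017438  |  p_4 = 0.241874

0.242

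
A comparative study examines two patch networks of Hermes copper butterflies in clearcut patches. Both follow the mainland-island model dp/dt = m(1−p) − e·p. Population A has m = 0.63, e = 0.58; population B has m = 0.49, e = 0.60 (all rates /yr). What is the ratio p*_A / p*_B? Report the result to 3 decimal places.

1.158

A: p*_A = m/(m+e) = 0.63/1.2100 = 0.5207.
B: p*_B = 0.49/1.0900 = 0.4495.
p*_A / p*_B = 0.5207/0.4495 = 1.1582.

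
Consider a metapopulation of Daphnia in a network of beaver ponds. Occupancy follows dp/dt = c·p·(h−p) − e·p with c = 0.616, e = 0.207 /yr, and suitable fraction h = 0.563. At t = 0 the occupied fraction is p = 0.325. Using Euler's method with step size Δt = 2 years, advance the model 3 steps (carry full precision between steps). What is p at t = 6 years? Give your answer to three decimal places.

0.253

Update rule: p ← p + [c·p·(h−p) − e·p]·Δt with Δt = 2.
t = 2: p = 0.32500 + (-0.03925) = 0.28575
t = 4: p = 0.28575 + (-0.02069) = 0.26505
t = 6: p = 0.26505 + (-0.01244) = 0.25261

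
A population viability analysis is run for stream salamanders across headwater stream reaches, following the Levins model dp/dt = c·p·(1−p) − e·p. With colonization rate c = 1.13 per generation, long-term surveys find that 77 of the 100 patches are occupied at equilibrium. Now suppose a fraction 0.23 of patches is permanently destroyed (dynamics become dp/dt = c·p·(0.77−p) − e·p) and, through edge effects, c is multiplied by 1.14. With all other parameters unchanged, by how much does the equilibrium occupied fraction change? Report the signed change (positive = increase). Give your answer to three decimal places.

-0.202

Observed p* = 77/100 = 0.77000.
Balance c(1−p*) = e gives e = 1.13×(1 − 0.77000) = 0.25990.
New p* = 0.77 − e/c = 0.77 − 0.25990/1.28820 = 0.56825.
Δp* = 0.56825 − 0.77000 = -0.20175.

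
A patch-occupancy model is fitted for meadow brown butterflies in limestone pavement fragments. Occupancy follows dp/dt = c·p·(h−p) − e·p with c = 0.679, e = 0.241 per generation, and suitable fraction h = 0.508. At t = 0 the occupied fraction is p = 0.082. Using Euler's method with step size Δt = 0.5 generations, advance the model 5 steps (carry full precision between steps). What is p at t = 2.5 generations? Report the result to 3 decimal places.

Update rule: p ← p + [c·p·(h−p) − e·p]·Δt with Δt = 0.5.
t = 0.5: p = 0.08200 + (+0.00198) = 0.08398
t = 1: p = 0.08398 + (+0.00197) = 0.08595
t = 1.5: p = 0.08595 + (+0.00196) = 0.08791
t = 2: p = 0.08791 + (+0.00194) = 0.08985
t = 2.5: p = 0.08985 + (+0.00193) = 0.09178

0.092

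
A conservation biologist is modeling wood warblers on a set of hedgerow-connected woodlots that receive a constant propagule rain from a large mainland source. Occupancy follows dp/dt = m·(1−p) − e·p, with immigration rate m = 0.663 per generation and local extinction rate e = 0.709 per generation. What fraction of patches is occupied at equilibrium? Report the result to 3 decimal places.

Setting dp/dt = 0: m − m·p* = e·p*, so m = (m+e)·p*.
p* = m/(m+e) = 0.663/(0.663+0.709) = 0.663/1.3720 = 0.4832.

0.483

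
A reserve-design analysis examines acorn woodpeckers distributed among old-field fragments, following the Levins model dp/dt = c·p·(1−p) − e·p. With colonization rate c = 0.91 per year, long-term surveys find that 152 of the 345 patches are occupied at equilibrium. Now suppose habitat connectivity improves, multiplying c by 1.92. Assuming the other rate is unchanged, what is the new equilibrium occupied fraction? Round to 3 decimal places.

0.709

Observed p* = 152/345 = 0.44058.
Balance c(1−p*) = e gives e = 0.91×(1 − 0.44058) = 0.50907.
New p* = 1 − e/c = 1 − 0.50907/1.74720 = 0.70864.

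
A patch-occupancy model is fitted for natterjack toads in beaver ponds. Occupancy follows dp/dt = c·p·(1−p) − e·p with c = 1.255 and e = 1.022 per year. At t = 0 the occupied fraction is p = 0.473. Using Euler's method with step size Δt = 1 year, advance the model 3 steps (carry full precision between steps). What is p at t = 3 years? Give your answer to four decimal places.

0.2346

Update rule: p ← p + [c·p·(1−p) − e·p]·Δt with Δt = 1.
step 1: Δp = -0.17057, p = 0.30243
step 2: Δp = -0.04432, p = 0.25811
step 3: Δp = -0.02347, p = 0.23464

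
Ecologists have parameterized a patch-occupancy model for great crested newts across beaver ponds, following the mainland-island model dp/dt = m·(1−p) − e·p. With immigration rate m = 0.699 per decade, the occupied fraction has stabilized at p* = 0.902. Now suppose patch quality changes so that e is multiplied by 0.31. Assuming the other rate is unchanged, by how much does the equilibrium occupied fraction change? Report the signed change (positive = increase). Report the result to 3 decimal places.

0.065

Balance m(1−p*) = e·p* gives e = m(1−p*)/p* = 0.699×0.09800/0.90200 = 0.07594.
New p* = m/(m+e) = 0.69900/(0.69900+0.02354) = 0.96742.
Δp* = 0.96742 − 0.90200 = +0.06542.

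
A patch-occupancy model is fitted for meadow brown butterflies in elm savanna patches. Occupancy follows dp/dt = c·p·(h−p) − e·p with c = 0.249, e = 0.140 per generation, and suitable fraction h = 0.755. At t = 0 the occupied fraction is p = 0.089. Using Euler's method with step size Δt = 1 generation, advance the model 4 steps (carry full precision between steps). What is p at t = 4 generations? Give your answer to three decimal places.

0.098

Update rule: p ← p + [c·p·(h−p) − e·p]·Δt with Δt = 1.
  1  |  dp/dt·Δt = +0.002299  |  p_1 = 0.091299
  2  |  dp/dt·Δt = +0.002306  |  p_2 = 0.093606
  3  |  dp/dt·Δt = +0.002311  |  p_3 = 0.095916
  4  |  dp/dt·Δt = +0.002313  |  p_4 = 0.098229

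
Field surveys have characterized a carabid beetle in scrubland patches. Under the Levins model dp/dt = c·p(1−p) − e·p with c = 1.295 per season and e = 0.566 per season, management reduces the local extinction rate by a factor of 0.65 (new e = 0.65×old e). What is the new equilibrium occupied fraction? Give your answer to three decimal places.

Before: p* = 1 − 0.566/1.295 = 0.5629.
After the change, c = 1.295, e = 0.3679, so p* = 1 − 0.3679/1.295 = 0.7159.

0.716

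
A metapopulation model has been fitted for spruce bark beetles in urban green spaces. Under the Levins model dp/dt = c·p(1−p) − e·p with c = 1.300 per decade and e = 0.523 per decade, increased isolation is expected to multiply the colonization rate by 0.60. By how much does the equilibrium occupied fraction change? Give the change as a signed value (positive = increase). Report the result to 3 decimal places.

-0.268

Before: p* = 1 − 0.523/1.300 = 0.5977.
After the change, c = 0.78, e = 0.523, so p* = 1 − 0.523/0.78 = 0.3295.
Δp* = 0.3295 − 0.5977 = -0.2682.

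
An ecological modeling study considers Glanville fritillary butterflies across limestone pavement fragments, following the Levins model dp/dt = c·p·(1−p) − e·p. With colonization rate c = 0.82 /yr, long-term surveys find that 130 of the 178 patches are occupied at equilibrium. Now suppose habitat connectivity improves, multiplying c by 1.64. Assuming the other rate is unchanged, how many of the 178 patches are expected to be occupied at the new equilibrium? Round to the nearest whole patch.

149

Observed p* = 130/178 = 0.73034.
Balance c(1−p*) = e gives e = 0.82×(1 − 0.73034) = 0.22112.
New p* = 1 − e/c = 1 − 0.22112/1.34480 = 0.83557.
Expected occupied = 178 × 0.83557 = 148.73 ≈ 149.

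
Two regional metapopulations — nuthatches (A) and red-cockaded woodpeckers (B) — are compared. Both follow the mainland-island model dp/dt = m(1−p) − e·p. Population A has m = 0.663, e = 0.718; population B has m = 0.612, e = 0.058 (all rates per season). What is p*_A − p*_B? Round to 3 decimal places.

-0.433

A: p*_A = m/(m+e) = 0.663/1.3810 = 0.4801.
B: p*_B = 0.612/0.6700 = 0.9134.
p*_A − p*_B = 0.4801 − 0.9134 = -0.4333.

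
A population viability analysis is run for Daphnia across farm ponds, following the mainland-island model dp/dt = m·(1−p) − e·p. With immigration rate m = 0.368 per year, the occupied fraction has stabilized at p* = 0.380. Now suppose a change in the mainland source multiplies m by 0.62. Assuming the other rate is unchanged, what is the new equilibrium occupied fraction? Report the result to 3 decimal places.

0.275

Balance m(1−p*) = e·p* gives e = m(1−p*)/p* = 0.368×0.62000/0.38000 = 0.60042.
New p* = m/(m+e) = 0.22816/(0.22816+0.60042) = 0.27536.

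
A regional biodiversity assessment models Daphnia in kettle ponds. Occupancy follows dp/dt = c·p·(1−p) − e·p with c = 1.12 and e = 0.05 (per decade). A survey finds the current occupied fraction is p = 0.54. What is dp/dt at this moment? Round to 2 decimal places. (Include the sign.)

0.25

Colonization term: c·p·(1−p) = 1.12×0.54×0.4600 = 0.27821.
Extinction term: e·p = 0.02700.
dp/dt = 0.27821 − 0.02700 = 0.25121.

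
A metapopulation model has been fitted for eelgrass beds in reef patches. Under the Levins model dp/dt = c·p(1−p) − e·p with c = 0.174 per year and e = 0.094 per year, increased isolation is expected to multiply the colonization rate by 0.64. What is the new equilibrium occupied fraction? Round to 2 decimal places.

0.16

Before: p* = 1 − 0.094/0.174 = 0.4598.
After the change, c = 0.11136, e = 0.094, so p* = 1 − 0.094/0.11136 = 0.1559.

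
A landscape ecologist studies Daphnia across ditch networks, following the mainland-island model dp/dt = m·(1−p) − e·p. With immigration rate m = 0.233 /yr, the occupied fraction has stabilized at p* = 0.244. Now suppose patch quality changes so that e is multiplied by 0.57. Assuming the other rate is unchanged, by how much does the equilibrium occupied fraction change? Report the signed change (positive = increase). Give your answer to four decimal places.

0.1175

Balance m(1−p*) = e·p* gives e = m(1−p*)/p* = 0.233×0.75600/0.24400 = 0.72192.
New p* = m/(m+e) = 0.23300/(0.23300+0.41149) = 0.36153.
Δp* = 0.36153 − 0.24400 = +0.11753.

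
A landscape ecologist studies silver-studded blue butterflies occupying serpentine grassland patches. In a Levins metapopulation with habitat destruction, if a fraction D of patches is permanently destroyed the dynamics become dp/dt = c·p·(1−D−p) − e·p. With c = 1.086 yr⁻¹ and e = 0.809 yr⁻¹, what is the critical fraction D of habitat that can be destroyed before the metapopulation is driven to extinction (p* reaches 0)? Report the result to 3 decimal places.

The nontrivial equilibrium is p* = (1−D) − e/c; extinction occurs when this hits zero.
So D_crit = 1 − e/c = 1 − 0.809/1.086 = 1 − 0.7449 = 0.2551.
This equals the undisturbed p*, a classic result of Lande's extension.

0.255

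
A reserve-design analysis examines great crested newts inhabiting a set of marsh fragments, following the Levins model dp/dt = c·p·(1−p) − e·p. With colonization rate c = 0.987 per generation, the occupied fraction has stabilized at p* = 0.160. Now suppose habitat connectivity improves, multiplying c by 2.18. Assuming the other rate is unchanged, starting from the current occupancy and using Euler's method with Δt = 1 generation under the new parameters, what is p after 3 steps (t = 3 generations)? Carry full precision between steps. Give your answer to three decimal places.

0.626

Balance c(1−p*) = e gives e = 0.987×(1 − 0.16000) = 0.82908.
Starting from p₀ = 0.16000; update p ← p + (dp/dt)·Δt with the new parameters.
t = 1: p = 0.16000 + (+0.15653) = 0.31653
t = 2: p = 0.31653 + (+0.20306) = 0.51959
t = 3: p = 0.51959 + (+0.10631) = 0.62590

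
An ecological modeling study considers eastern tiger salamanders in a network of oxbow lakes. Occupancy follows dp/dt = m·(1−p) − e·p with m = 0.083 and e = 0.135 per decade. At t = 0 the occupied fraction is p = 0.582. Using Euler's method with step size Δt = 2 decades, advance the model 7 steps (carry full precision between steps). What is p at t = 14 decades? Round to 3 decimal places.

0.384

Update rule: p ← p + [m·(1−p) − e·p]·Δt with Δt = 2.
step 1: Δp = -0.08775, p = 0.49425
step 2: Δp = -0.04949, p = 0.44476
step 3: Δp = -0.02791, p = 0.41684
step 4: Δp = -0.01574, p = 0.40110
step 5: Δp = -0.00888, p = 0.39222
step 6: Δp = -0.00501, p = 0.38721
step 7: Δp = -0.00282, p = 0.38439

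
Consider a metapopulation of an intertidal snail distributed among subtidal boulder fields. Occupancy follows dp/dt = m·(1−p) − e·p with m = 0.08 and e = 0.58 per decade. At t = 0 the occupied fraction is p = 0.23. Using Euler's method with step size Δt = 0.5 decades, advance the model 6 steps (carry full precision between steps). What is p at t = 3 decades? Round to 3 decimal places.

Update rule: p ← p + [m·(1−p) − e·p]·Δt with Δt = 0.5.
step 1: Δp = -0.03590, p = 0.19410
step 2: Δp = -0.02405, p = 0.17005
step 3: Δp = -0.01612, p = 0.15393
step 4: Δp = -0.01080, p = 0.14313
step 5: Δp = -0.00723, p = 0.13590
step 6: Δp = -0.00485, p = 0.13105

0.131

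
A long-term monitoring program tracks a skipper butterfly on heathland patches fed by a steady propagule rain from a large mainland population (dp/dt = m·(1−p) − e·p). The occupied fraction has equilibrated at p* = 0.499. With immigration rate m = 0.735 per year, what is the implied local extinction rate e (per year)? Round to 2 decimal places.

0.74

At equilibrium m(1−p*) = e·p*, so e = m(1−p*)/p*.
e = 0.735 × 0.5010 / 0.499 = 0.7379.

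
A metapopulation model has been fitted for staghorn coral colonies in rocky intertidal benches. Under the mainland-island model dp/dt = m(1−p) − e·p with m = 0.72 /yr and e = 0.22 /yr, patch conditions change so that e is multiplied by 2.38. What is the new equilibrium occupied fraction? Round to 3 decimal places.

Before: p* = 0.72/(0.72+0.22) = 0.7660.
After: m = 0.72, e = 0.5236; p* = 0.72/1.2436 = 0.5790.

0.579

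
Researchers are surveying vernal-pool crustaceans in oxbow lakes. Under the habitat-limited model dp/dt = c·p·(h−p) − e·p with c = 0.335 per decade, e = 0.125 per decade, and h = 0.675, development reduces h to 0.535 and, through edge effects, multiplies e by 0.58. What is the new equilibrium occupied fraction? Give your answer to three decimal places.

0.319

Before: p* = h − e/c = 0.675 − 0.125/0.335 = 0.675 − 0.3731 = 0.3019.
After: c = 0.335, e = 0.0725, h = 0.535; p* = 0.535 − 0.0725/0.335 = 0.3186.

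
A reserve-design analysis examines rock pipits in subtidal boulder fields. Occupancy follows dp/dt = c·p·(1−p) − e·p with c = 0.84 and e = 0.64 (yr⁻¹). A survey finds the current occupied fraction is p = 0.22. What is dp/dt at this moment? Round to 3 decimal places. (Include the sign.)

0.003

Colonization term: c·p·(1−p) = 0.84×0.22×0.7800 = 0.14414.
Extinction term: e·p = 0.14080.
dp/dt = 0.14414 − 0.14080 = 0.00334.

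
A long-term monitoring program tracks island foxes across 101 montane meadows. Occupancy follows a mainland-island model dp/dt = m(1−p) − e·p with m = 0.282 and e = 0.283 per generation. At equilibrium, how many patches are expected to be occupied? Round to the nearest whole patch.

p* = m/(m+e) = 0.282/0.5650 = 0.4991.
Expected occupied patches = N × p* = 101 × 0.4991 = 50.41 ≈ 50.

50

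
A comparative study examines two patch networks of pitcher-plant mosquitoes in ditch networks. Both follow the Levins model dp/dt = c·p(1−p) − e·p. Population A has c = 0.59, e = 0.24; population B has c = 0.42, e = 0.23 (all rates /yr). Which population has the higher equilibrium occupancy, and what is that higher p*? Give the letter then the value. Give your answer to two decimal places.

A: p*_A = 1 − 0.24/0.59 = 0.5932.
B: p*_B = 1 − 0.23/0.42 = 0.4524.
A is higher at 0.5932.

A, 0.59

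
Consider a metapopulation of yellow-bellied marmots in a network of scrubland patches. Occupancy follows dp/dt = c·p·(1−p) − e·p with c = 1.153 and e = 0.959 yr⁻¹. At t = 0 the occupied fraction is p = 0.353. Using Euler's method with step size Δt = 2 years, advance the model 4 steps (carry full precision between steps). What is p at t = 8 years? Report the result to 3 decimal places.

0.174

Update rule: p ← p + [c·p·(1−p) − e·p]·Δt with Δt = 2.
step 1: Δp = -0.15038, p = 0.20262
step 2: Δp = -0.01605, p = 0.18656
step 3: Δp = -0.00788, p = 0.17869
step 4: Δp = -0.00430, p = 0.17439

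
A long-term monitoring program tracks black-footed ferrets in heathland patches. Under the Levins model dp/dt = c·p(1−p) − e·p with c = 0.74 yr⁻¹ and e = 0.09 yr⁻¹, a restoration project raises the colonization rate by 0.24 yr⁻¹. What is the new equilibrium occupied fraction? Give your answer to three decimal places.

Before: p* = 1 − 0.09/0.74 = 0.8784.
After the change, c = 0.98, e = 0.09, so p* = 1 − 0.09/0.98 = 0.9082.

0.908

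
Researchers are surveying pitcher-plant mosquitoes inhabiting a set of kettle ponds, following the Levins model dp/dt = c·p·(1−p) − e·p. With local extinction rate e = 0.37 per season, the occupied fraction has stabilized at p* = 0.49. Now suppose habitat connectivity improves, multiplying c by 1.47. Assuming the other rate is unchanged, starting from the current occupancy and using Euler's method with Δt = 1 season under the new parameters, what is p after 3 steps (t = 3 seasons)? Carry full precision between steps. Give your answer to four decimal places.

Balance c(1−p*) = e gives c = e/(1 − 0.49000) = 0.37/0.51000 = 0.72549.
Starting from p₀ = 0.49000; update p ← p + (dp/dt)·Δt with the new parameters.
t = 1: p = 0.49000 + (+0.08521) = 0.57521
t = 2: p = 0.57521 + (+0.04776) = 0.62297
t = 3: p = 0.62297 + (+0.01999) = 0.64296

0.6430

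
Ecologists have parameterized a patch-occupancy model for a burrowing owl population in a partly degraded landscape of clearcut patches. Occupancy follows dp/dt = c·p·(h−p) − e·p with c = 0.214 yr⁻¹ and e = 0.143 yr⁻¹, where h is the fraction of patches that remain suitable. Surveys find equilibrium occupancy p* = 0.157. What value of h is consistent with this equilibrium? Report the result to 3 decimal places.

0.825

At equilibrium c(h−p*) = e, so h = p* + e/c.
h = 0.157 + 0.143/0.214 = 0.157 + 0.6682 = 0.8252.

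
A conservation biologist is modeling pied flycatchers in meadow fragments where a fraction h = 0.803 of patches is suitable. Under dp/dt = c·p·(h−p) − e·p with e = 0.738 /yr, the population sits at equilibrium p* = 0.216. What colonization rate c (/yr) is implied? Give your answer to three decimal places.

1.257

At equilibrium c(h−p*) = e, so c = e/(h−p*).
c = 0.738/(0.803 − 0.216) = 0.738/0.5870 = 1.2572.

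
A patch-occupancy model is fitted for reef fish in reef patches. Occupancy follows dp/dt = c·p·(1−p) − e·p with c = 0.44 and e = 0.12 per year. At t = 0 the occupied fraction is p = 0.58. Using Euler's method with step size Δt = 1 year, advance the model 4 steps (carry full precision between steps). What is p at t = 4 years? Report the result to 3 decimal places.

0.687

Update rule: p ← p + [c·p·(1−p) − e·p]·Δt with Δt = 1.
  1  |  dp/dt·Δt = +0.037584  |  p_1 = 0.617584
  2  |  dp/dt·Δt = +0.029806  |  p_2 = 0.647390
  3  |  dp/dt·Δt = +0.022755  |  p_3 = 0.670145
  4  |  dp/dt·Δt = +0.016845  |  p_4 = 0.686990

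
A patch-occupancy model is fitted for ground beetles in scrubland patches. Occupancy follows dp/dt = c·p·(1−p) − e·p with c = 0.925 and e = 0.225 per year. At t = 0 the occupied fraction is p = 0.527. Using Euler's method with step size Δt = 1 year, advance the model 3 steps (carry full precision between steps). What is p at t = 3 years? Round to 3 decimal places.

Update rule: p ← p + [c·p·(1−p) − e·p]·Δt with Δt = 1.
  1  |  dp/dt·Δt = +0.112001  |  p_1 = 0.639001
  2  |  dp/dt·Δt = +0.069603  |  p_2 = 0.708603
  3  |  dp/dt·Δt = +0.031562  |  p_3 = 0.740166

0.740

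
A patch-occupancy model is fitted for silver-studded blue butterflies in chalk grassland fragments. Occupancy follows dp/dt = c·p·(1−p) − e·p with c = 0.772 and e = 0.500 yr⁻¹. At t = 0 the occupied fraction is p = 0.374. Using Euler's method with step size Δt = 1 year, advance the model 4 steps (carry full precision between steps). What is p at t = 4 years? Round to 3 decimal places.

Update rule: p ← p + [c·p·(1−p) − e·p]·Δt with Δt = 1.
t = 1: p = 0.37400 + (-0.00626) = 0.36774
t = 2: p = 0.36774 + (-0.00438) = 0.36337
t = 3: p = 0.36337 + (-0.00310) = 0.36027
t = 4: p = 0.36027 + (-0.00221) = 0.35806

0.358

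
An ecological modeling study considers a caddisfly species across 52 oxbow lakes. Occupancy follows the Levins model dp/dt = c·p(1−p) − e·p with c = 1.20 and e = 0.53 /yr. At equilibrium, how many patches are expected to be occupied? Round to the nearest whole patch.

29

p* = 1 − e/c = 1 − 0.53/1.20 = 0.5583.
Expected occupied patches = N × p* = 52 × 0.5583 = 29.03 ≈ 29.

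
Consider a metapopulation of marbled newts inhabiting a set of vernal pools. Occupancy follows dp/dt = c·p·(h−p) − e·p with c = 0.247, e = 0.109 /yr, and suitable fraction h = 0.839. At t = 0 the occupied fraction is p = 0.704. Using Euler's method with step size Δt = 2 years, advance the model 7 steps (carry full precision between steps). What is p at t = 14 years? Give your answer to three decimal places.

0.434

Update rule: p ← p + [c·p·(h−p) − e·p]·Δt with Δt = 2.
p: 0.70400 → 0.59748  (Δp = -0.10652)
p: 0.59748 → 0.53851  (Δp = -0.05896)
p: 0.53851 → 0.50105  (Δp = -0.03746)
p: 0.50105 → 0.47547  (Δp = -0.02558)
p: 0.47547 → 0.45721  (Δp = -0.01827)
p: 0.45721 → 0.44377  (Δp = -0.01344)
p: 0.44377 → 0.43367  (Δp = -0.01010)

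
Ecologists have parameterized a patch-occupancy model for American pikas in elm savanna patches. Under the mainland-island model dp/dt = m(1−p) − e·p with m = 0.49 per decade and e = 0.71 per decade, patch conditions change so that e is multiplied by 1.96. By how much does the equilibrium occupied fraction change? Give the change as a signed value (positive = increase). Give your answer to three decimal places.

-0.148

Before: p* = 0.49/(0.49+0.71) = 0.4083.
After: m = 0.49, e = 1.3916; p* = 0.49/1.8816 = 0.2604.
Δp* = 0.2604 − 0.4083 = -0.1479.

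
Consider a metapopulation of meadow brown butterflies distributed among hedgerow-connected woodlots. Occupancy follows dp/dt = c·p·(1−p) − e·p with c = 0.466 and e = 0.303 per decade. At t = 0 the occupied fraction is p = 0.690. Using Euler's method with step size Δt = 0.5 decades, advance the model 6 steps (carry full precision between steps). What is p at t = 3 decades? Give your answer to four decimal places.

Update rule: p ← p + [c·p·(1−p) − e·p]·Δt with Δt = 0.5.
  1  |  dp/dt·Δt = -0.054696  |  p_1 = 0.635304
  2  |  dp/dt·Δt = -0.042264  |  p_2 = 0.593040
  3  |  dp/dt·Δt = -0.033612  |  p_3 = 0.559427
  4  |  dp/dt·Δt = -0.027326  |  p_4 = 0.532101
  5  |  dp/dt·Δt = -0.022603  |  p_5 = 0.509498
  6  |  dp/dt·Δt = -0.018960  |  p_6 = 0.490538

0.4905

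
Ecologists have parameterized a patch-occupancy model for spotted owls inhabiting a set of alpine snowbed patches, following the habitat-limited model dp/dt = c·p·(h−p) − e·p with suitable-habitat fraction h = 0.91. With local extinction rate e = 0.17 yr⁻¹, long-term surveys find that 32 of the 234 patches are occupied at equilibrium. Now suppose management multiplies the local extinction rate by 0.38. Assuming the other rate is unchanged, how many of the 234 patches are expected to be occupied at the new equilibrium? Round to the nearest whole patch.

144

Observed p* = 32/234 = 0.13675.
Balance c(h−p*) = e gives c = e/(0.91 − 0.13675) = 0.17/0.77325 = 0.21985.
New p* = 0.91 − e/c = 0.91 − 0.06460/0.21985 = 0.61616.
Expected occupied = 234 × 0.61616 = 144.18 ≈ 144.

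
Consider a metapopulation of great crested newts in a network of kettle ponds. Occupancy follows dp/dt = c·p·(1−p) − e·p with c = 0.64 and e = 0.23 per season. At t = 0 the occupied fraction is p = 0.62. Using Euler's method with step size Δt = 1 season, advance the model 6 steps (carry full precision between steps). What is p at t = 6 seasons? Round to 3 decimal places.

Update rule: p ← p + [c·p·(1−p) − e·p]·Δt with Δt = 1.
step 1: Δp = +0.00818, p = 0.62818
step 2: Δp = +0.00500, p = 0.63319
step 3: Δp = +0.00301, p = 0.63620
step 4: Δp = +0.00180, p = 0.63800
step 5: Δp = +0.00107, p = 0.63907
step 6: Δp = +0.00063, p = 0.63971

0.640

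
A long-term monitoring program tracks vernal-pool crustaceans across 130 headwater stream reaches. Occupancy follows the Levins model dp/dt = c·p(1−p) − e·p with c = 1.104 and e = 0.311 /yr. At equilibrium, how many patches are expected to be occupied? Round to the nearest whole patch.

93

p* = 1 − e/c = 1 − 0.311/1.104 = 0.7183.
Expected occupied patches = N × p* = 130 × 0.7183 = 93.38 ≈ 93.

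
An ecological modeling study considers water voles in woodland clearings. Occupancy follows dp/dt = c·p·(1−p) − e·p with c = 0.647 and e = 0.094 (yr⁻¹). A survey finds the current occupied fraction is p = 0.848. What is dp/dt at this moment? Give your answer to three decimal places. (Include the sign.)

0.004

Colonization term: c·p·(1−p) = 0.647×0.848×0.1520 = 0.08340.
Extinction term: e·p = 0.07971.
dp/dt = 0.08340 − 0.07971 = 0.00368.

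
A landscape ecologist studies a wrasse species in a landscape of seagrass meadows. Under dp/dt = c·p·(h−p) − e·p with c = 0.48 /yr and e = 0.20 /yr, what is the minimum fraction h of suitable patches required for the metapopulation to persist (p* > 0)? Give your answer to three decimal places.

0.417

p* = h − e/c is positive only when h > e/c.
h_min = e/c = 0.20/0.48 = 0.4167.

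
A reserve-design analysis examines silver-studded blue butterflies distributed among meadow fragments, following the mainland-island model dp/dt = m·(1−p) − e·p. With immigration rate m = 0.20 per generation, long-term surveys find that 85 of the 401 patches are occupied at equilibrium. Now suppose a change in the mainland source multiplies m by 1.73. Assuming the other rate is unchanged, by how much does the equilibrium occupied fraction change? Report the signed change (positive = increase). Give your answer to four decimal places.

Observed p* = 85/401 = 0.21197.
Balance m(1−p*) = e·p* gives e = m(1−p*)/p* = 0.20×0.78803/0.21197 = 0.74353.
New p* = m/(m+e) = 0.34600/(0.34600+0.74353) = 0.31757.
Δp* = 0.31757 − 0.21197 = +0.10560.

0.1056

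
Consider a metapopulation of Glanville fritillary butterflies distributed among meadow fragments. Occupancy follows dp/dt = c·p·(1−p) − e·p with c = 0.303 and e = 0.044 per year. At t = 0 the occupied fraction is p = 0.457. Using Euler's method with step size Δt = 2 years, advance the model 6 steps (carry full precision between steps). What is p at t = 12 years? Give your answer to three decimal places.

0.839

Update rule: p ← p + [c·p·(1−p) − e·p]·Δt with Δt = 2.
p: 0.45700 → 0.56716  (Δp = +0.11016)
p: 0.56716 → 0.66602  (Δp = +0.09886)
p: 0.66602 → 0.74221  (Δp = +0.07619)
p: 0.74221 → 0.79284  (Δp = +0.05064)
p: 0.79284 → 0.82260  (Δp = +0.02976)
p: 0.82260 → 0.83865  (Δp = +0.01604)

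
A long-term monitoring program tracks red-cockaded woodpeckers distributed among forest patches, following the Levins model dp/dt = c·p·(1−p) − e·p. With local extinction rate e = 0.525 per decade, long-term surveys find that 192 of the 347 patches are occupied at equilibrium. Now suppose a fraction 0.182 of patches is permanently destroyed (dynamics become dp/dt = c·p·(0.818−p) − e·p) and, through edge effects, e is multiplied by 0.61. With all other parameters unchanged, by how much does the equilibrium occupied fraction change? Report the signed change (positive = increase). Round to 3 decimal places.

Observed p* = 192/347 = 0.55331.
Balance c(1−p*) = e gives c = e/(1 − 0.55331) = 0.525/0.44669 = 1.17531.
New p* = 0.818 − e/c = 0.818 − 0.32025/1.17531 = 0.54552.
Δp* = 0.54552 − 0.55331 = -0.00779.

-0.008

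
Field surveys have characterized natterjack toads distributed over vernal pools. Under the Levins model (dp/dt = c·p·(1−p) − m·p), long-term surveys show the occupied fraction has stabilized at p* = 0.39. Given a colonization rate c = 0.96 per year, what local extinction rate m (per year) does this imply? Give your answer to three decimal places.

0.586

At equilibrium c(1−p*) = m.
m = 0.96 × (1 − 0.39) = 0.96 × 0.6100 = 0.5856.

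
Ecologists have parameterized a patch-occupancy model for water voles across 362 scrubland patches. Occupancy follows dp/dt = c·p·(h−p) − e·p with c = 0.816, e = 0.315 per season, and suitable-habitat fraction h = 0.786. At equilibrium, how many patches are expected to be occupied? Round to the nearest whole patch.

p* = h − e/c = 0.786 − 0.3860 = 0.4000.
Expected occupied patches = N × p* = 362 × 0.4000 = 144.79 ≈ 145.

145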